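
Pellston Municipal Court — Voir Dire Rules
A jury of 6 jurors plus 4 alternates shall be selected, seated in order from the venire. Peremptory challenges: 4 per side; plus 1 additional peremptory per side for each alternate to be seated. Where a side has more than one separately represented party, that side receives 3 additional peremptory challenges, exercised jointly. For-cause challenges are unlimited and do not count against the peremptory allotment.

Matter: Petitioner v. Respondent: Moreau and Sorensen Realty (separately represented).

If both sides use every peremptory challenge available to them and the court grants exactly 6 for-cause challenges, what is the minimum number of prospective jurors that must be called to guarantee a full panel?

Seats to fill: 6 + 4 alternates = 10.
Peremptories — Petitioner: 4 + 1×4 = 8; Respondent: 4 + 1×4 + 3 = 11; total 19.
For-cause removals: 6.
Minimum venire: 10 + 19 + 6 = 35.

35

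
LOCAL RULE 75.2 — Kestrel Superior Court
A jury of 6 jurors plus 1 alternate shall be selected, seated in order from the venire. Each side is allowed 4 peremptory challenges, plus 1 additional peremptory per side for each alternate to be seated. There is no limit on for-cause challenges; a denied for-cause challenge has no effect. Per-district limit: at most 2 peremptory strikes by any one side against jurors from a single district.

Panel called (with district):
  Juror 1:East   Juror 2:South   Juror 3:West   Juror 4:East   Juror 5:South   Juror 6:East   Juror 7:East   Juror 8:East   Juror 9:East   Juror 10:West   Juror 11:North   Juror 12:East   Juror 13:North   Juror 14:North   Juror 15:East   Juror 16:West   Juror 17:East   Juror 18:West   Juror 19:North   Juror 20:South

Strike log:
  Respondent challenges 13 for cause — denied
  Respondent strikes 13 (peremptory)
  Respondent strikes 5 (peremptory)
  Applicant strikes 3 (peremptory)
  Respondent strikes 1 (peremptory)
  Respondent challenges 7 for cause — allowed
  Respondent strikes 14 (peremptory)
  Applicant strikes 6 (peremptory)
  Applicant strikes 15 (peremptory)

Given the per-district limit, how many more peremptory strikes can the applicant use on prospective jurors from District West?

Applicant peremptories so far: #3, #6, #15 — 3 of 5 used, 2 left overall.
Against District West: #3 — 1 used; per-district cap 2 leaves 1.
Binding limit: min(2, 1) = 1.

1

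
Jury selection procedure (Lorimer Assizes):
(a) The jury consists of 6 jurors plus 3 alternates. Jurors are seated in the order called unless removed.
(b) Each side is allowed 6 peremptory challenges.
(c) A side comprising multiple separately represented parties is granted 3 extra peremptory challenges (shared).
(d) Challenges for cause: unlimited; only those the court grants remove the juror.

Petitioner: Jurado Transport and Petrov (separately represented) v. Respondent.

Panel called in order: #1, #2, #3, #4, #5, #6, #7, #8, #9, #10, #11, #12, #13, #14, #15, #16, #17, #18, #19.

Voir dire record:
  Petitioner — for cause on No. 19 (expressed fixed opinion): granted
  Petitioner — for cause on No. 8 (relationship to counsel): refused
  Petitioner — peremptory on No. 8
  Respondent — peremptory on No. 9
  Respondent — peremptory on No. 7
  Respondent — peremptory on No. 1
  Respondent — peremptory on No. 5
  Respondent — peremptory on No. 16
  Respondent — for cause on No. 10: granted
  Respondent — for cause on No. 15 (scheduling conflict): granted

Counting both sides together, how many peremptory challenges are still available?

9

Petitioner allotment: 6 base + 3 multi-party = 9. Respondent allotment: 6.
Petitioner peremptories used: #8 — 1 (for-cause on #19, #8 don't count).
Respondent peremptories used: #9, #7, #1, #5, #16 — 5 (for-cause on #10, #15 don't count).
Remaining: (9 − 1) + (6 − 5) = 9.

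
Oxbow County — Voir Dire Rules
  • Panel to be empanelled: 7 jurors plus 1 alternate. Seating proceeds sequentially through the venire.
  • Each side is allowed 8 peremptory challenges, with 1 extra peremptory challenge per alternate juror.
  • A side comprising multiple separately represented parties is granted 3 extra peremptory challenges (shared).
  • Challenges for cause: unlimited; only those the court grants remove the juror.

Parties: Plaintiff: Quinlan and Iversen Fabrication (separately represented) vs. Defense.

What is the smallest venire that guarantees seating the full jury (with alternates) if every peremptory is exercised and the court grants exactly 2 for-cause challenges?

31

Seats to fill: 7 + 1 alternates = 8.
Peremptories — Plaintiff: 8 + 1×1 + 3 = 12; Defense: 8 + 1×1 = 9; total 21.
For-cause removals: 2.
Minimum venire: 8 + 21 + 2 = 31.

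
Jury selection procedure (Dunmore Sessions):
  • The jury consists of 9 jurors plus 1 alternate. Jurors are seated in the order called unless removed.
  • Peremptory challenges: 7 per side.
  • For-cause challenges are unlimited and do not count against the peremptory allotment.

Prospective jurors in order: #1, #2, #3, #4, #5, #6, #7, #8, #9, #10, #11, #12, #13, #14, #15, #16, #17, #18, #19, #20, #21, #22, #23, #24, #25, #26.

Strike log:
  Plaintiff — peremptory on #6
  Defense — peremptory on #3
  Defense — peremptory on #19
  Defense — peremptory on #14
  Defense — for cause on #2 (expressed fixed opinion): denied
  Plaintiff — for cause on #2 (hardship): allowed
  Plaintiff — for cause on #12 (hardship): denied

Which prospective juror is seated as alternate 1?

13

Removed: #2, #3, #6, #14, #19. (#12 stays — for-cause denied.)
Seating in order: seats 1–9 → #1, #4, #5, #7, #8, #9, #10, #11, #12; alternates → #13.
So alternate 1 is #13.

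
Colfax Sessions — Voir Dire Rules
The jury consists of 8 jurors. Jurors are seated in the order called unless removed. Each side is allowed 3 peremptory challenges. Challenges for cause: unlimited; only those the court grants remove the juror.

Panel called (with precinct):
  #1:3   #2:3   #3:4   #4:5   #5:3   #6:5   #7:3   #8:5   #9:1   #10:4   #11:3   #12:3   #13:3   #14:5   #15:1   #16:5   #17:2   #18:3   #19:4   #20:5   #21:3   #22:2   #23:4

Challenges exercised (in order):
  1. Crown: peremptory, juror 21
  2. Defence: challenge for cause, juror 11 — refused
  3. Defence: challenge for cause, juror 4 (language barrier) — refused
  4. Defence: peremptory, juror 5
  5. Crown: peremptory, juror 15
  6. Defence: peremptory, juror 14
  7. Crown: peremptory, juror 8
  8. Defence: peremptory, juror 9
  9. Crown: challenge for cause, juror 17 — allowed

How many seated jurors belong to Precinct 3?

Removed: #5, #8, #9, #14, #15, #17, #21.
Seated jurors 1–8: #1, #2, #3, #4, #6, #7, #10, #11.
Of those, in Precinct 3: #1, #2, #7, #11 → 4.

4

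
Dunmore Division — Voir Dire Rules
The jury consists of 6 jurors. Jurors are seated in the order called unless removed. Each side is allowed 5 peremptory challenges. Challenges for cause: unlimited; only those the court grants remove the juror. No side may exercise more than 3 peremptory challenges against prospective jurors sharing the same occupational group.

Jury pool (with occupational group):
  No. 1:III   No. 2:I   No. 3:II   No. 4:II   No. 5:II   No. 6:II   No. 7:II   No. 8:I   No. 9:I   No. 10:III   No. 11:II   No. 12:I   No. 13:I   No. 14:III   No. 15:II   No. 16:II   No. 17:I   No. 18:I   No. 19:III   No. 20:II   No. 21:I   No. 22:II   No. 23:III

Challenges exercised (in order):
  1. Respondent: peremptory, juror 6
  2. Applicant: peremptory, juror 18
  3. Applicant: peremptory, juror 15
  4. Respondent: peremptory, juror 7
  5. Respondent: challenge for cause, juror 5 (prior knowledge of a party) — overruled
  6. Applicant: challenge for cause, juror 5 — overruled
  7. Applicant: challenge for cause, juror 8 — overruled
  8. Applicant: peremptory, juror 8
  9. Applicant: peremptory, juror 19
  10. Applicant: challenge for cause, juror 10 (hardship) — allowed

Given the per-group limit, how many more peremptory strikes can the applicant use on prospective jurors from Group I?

Applicant peremptories so far: #18, #15, #8, #19 — 4 of 5 used, 1 left overall.
Against Group I: #18, #8 — 2 used; per-group cap 3 leaves 1.
Binding limit: min(1, 1) = 1.

1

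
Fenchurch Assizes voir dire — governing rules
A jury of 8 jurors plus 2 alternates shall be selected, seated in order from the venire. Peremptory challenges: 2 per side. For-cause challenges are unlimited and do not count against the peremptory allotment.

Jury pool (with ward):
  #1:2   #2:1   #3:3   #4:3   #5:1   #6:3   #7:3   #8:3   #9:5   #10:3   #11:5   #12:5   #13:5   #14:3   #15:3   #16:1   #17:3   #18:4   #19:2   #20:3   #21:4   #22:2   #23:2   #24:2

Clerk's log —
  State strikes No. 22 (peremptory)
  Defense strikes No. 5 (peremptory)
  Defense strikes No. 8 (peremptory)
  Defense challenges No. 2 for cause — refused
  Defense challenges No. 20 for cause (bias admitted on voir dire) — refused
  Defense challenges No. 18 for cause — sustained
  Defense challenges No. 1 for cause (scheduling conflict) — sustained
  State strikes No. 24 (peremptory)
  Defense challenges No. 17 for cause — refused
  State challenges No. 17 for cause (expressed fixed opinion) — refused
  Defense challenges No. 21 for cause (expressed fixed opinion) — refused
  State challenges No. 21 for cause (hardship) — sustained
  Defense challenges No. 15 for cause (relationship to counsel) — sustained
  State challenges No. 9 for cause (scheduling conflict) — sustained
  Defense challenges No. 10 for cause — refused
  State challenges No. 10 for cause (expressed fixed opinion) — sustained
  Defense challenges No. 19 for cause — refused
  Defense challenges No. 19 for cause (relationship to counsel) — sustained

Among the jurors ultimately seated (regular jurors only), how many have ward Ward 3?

4

Removed: #1, #5, #8, #9, #10, #15, #18, #19, #21, #22, #24.
Seated jurors 1–8: #2, #3, #4, #6, #7, #11, #12, #13 (alternates #14, #16 not counted).
Of those, in Ward 3: #3, #4, #6, #7 → 4.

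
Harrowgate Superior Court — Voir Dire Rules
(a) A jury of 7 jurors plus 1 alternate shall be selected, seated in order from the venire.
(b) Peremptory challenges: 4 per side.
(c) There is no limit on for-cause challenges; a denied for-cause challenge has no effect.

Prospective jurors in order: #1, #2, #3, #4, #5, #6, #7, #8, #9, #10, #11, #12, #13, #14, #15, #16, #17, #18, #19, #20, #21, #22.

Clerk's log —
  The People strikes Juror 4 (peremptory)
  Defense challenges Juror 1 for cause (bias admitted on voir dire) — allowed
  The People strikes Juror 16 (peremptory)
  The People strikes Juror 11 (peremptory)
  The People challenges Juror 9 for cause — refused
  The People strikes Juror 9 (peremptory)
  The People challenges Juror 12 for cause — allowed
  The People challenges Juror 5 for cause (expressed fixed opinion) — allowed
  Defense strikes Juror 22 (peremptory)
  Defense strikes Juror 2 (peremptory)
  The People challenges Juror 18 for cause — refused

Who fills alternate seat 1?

15

Removed: #1, #2, #4, #5, #9, #11, #12, #16, #22. (#18 stays — for-cause denied.)
Seating in order: seats 1–7 → #3, #6, #7, #8, #10, #13, #14; alternates → #15.
So alternate 1 is #15.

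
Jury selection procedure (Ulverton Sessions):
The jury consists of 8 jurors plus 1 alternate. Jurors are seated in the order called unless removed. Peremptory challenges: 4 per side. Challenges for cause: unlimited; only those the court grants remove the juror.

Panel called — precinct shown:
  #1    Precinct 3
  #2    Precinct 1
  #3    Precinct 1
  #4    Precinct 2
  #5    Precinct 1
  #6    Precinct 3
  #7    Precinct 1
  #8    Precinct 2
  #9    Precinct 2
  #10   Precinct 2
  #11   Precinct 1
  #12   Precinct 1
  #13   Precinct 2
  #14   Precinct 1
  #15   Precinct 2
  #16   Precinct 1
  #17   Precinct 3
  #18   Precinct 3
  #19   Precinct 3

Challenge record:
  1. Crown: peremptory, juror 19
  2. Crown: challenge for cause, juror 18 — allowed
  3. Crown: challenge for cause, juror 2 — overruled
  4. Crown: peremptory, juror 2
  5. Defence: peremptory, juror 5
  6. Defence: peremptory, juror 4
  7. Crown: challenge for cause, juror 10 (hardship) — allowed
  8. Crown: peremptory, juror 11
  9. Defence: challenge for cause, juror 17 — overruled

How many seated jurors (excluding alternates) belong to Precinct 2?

3

Removed: #2, #4, #5, #10, #11, #18, #19.
Seated jurors 1–8: #1, #3, #6, #7, #8, #9, #12, #13 (alternates #14 not counted).
Of those, in Precinct 2: #8, #9, #13 → 3.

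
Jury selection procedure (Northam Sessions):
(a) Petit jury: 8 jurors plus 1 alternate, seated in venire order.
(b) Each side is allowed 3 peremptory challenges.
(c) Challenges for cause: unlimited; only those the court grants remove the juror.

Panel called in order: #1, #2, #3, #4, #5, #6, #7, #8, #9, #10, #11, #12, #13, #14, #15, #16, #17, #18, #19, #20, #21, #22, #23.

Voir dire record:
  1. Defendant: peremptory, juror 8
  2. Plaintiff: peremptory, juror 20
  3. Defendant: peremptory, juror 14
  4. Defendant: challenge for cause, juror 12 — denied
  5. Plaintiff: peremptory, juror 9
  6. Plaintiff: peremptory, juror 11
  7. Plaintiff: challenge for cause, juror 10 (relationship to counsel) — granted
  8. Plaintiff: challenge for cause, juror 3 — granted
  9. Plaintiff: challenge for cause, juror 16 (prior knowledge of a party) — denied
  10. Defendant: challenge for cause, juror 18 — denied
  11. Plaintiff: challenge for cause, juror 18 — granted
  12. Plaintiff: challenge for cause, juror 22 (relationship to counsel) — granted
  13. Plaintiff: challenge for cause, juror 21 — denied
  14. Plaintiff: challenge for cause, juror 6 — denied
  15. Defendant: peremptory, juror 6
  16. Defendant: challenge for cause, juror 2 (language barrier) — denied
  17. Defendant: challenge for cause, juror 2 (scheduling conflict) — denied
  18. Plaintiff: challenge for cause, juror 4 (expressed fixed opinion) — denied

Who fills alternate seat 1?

Removed: #3, #6, #8, #9, #10, #11, #14, #18, #20, #22. (#2, #4, #12, #16, #21 stay — for-cause denied.)
Seating in order: seats 1–8 → #1, #2, #4, #5, #7, #12, #13, #15; alternates → #16.
So alternate 1 is #16.

16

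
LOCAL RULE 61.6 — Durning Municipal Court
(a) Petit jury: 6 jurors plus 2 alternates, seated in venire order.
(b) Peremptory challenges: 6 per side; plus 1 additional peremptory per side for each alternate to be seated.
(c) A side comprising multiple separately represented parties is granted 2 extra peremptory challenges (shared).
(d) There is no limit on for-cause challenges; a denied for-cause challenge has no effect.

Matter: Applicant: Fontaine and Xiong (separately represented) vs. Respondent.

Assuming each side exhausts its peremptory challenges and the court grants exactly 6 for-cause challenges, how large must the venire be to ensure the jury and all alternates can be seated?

Seats to fill: 6 + 2 alternates = 8.
Peremptories — Applicant: 6 + 1×2 + 2 = 10; Respondent: 6 + 1×2 = 8; total 18.
For-cause removals: 6.
Minimum venire: 8 + 18 + 6 = 32.

32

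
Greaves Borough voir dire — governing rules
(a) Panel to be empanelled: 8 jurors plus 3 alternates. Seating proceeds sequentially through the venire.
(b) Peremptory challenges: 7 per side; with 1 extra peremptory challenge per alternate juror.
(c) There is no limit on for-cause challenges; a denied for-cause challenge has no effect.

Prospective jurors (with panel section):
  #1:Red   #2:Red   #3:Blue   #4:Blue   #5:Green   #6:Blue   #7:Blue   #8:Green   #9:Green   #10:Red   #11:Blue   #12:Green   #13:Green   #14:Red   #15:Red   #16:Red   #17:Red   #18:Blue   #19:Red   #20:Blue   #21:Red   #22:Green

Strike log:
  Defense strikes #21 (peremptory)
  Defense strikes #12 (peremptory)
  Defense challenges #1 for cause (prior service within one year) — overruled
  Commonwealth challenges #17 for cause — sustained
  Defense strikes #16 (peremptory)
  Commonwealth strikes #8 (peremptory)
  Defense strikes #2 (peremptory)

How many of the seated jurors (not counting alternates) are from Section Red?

2

Removed: #2, #8, #12, #16, #17, #21.
Seated jurors 1–8: #1, #3, #4, #5, #6, #7, #9, #10 (alternates #11, #13, #14 not counted).
Of those, in Section Red: #1, #10 → 2.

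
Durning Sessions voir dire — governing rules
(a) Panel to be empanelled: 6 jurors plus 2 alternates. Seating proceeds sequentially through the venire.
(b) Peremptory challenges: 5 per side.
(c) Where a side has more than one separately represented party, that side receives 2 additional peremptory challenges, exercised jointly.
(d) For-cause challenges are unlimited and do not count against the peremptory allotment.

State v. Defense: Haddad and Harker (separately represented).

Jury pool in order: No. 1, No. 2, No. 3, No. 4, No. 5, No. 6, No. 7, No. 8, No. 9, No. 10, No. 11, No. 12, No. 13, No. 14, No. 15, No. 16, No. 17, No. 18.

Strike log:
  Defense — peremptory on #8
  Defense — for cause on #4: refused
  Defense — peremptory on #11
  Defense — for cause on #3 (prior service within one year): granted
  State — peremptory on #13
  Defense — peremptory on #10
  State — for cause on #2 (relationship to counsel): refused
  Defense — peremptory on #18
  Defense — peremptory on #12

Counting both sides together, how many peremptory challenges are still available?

State allotment: 5. Defense allotment: 5 base + 2 multi-party = 7.
State peremptories used: #13 — 1 (the for-cause on #2 doesn't count).
Defense peremptories used: #8, #11, #10, #18, #12 — 5 (for-cause on #4, #3 don't count).
Remaining: (5 − 1) + (7 − 5) = 6.

6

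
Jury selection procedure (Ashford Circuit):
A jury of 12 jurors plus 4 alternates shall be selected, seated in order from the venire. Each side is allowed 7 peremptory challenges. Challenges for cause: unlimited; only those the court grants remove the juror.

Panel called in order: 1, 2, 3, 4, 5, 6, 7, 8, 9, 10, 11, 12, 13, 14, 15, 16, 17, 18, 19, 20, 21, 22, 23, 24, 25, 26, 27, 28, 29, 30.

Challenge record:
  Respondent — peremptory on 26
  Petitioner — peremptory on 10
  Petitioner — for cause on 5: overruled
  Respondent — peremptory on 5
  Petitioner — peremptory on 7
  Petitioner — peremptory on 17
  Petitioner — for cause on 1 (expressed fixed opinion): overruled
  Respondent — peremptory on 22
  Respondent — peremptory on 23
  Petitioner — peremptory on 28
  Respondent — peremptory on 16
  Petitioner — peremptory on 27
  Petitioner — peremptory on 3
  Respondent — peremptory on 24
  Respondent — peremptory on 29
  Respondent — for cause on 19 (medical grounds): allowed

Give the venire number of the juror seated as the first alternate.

20

Removed: #3, #5, #7, #10, #16, #17, #19, #22, #23, #24, #26, #27, #28, #29. (#1 stays — for-cause denied.)
Seating in order: seats 1–12 → #1, #2, #4, #6, #8, #9, #11, #12, #13, #14, #15, #18; alternates → #20, #21, #25, #30.
So alternate 1 is #20.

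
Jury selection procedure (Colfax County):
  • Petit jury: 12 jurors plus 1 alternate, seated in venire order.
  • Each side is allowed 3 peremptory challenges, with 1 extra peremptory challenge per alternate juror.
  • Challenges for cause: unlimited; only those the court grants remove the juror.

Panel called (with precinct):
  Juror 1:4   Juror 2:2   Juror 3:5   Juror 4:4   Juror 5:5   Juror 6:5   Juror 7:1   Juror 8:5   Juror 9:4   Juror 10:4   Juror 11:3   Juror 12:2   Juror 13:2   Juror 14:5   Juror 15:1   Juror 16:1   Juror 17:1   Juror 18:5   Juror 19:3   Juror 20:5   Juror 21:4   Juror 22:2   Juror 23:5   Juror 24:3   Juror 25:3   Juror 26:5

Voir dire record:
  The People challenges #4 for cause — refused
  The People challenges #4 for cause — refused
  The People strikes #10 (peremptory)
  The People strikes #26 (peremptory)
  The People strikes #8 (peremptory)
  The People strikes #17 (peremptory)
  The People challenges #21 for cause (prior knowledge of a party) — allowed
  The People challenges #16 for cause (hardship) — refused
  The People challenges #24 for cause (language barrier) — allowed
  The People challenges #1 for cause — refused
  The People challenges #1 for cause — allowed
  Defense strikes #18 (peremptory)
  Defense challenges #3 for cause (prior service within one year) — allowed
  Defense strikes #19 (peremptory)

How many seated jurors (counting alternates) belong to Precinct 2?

Removed: #1, #3, #8, #10, #17, #18, #19, #21, #24, #26.
Seated (13 incl. alternates): #2, #4, #5, #6, #7, #9, #11, #12, #13, #14, #15, #16, #20.
Of those, in Precinct 2: #2, #12, #13 → 3.

3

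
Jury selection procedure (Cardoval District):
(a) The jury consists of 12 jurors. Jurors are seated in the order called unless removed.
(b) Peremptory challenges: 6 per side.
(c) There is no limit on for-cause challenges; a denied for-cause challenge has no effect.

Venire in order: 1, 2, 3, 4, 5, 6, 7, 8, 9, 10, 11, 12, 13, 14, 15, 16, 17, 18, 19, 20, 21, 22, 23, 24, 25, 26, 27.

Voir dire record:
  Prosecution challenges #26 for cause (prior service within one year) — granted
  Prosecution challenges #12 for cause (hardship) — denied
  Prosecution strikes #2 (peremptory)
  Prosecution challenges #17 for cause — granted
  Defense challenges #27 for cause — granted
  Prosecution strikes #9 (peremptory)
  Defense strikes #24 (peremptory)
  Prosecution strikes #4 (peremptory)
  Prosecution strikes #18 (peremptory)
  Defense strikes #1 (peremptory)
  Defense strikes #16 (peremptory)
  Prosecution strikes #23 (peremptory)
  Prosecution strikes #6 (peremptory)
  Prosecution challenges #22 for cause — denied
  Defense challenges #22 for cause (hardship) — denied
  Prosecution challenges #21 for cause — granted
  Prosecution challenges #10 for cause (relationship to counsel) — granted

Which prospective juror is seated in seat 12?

Removed: #1, #2, #4, #6, #9, #10, #16, #17, #18, #21, #23, #24, #26, #27. (#12, #22 stay — for-cause denied.)
Filling seats in venire order through position 12: #3, #5, #7, #8, #11, #12, #13, #14, #15, #19, #20, #22.
So seat 12 is #22.

22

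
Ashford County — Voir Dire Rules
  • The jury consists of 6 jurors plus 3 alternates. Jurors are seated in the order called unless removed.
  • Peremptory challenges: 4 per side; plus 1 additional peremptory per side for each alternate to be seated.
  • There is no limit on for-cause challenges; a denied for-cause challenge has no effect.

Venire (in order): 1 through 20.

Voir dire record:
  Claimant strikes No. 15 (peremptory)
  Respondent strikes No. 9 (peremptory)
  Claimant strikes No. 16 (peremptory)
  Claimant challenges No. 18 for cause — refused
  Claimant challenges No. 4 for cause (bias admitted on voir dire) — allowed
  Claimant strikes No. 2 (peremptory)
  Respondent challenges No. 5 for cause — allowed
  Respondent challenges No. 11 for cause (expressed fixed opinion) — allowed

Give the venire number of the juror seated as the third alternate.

Removed: #2, #4, #5, #9, #11, #15, #16. (#18 stays — for-cause denied.)
Filling seats in venire order through position 9: #1, #3, #6, #7, #8, #10, #12, #13, #14.
So alternate 3 is #14.

14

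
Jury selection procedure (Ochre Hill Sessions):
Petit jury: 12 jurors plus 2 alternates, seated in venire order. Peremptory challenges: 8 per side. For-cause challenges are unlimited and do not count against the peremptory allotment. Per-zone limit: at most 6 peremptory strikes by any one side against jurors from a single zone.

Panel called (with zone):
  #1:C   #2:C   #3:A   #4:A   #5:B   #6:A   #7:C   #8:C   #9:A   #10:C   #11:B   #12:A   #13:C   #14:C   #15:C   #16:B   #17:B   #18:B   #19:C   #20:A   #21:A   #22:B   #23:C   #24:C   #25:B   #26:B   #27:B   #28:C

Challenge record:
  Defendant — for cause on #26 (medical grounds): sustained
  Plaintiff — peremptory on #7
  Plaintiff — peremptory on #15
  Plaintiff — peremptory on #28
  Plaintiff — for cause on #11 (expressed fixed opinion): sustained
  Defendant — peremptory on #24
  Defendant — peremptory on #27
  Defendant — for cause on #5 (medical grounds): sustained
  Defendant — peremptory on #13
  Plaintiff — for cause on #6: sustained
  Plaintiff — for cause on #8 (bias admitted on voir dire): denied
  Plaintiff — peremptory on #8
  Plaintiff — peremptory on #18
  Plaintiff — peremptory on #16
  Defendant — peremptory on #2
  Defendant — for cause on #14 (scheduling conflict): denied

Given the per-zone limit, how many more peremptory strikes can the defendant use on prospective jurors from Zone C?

Defendant peremptories so far: #24, #27, #13, #2 — 4 of 8 used, 4 left overall.
Against Zone C: #24, #13, #2 — 3 used; per-zone cap 6 leaves 3.
Binding limit: min(4, 3) = 3.

3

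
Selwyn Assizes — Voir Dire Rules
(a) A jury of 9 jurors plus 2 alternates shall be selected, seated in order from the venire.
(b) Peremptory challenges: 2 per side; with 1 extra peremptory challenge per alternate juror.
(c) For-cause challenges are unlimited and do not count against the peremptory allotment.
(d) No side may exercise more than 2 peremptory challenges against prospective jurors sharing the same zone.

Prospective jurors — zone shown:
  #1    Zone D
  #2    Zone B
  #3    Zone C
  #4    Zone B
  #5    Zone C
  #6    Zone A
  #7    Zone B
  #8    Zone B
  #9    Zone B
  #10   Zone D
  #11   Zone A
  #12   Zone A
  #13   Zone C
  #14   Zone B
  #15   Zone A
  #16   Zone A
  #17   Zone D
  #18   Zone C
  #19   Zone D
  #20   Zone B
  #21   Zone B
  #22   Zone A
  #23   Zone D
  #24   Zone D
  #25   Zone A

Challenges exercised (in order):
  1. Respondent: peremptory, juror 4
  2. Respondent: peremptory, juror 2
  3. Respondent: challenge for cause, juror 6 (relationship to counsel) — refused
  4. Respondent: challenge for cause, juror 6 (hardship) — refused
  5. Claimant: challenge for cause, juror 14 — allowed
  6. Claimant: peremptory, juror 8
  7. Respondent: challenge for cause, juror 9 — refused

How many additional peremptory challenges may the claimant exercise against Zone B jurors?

1

Claimant peremptories so far: #8 — 1 of 4 used, 3 left overall.
Against Zone B: #8 — 1 used; per-zone cap 2 leaves 1.
Binding limit: min(3, 1) = 1.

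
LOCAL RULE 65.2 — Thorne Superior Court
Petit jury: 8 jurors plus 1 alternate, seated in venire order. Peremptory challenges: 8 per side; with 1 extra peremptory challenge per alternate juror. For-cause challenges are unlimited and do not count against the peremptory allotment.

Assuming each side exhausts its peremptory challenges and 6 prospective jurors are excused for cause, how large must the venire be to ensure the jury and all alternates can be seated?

33

Seats to fill: 8 + 1 alternates = 9.
Peremptories: 8 + 1×1 = 9 per side × 2 sides = 18.
For-cause removals: 6.
Minimum venire: 9 + 18 + 6 = 33.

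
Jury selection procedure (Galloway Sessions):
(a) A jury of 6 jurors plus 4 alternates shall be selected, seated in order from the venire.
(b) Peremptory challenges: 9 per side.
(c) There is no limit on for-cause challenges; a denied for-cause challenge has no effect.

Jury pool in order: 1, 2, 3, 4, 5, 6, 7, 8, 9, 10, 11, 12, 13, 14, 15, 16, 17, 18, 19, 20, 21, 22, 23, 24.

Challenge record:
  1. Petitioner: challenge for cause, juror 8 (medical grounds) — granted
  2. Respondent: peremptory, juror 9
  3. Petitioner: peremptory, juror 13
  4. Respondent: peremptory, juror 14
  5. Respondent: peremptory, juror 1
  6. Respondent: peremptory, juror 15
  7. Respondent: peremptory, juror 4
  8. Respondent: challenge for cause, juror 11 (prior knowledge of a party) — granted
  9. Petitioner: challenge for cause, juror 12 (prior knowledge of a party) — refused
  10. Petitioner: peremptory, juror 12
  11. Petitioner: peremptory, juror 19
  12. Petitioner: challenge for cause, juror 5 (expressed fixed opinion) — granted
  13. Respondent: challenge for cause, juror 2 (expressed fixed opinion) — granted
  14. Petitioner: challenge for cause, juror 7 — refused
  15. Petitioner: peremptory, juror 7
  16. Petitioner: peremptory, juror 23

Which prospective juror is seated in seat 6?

18

Removed: #1, #2, #4, #5, #7, #8, #9, #11, #12, #13, #14, #15, #19, #23.
Seating in order: seats 1–6 → #3, #6, #10, #16, #17, #18; alternates → #20, #21, #22, #24.
So seat 6 is #18.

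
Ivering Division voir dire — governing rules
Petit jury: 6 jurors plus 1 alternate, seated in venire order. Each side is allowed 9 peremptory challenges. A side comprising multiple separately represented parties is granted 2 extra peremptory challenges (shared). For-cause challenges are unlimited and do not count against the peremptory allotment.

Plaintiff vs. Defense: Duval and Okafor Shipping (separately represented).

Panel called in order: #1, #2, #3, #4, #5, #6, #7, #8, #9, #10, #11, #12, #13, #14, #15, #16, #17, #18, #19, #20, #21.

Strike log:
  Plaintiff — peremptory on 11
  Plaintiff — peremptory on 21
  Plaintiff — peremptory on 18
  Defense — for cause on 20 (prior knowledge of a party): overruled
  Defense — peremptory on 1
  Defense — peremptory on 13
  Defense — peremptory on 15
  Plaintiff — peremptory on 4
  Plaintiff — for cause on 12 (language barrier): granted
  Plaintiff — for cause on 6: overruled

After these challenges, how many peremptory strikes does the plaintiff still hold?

5

Plaintiff allotment: 9.
Plaintiff peremptories used: #11, #21, #18, #4 — 4 (for-cause on #12, #6 don't count).
Remaining: 9 − 4 = 5.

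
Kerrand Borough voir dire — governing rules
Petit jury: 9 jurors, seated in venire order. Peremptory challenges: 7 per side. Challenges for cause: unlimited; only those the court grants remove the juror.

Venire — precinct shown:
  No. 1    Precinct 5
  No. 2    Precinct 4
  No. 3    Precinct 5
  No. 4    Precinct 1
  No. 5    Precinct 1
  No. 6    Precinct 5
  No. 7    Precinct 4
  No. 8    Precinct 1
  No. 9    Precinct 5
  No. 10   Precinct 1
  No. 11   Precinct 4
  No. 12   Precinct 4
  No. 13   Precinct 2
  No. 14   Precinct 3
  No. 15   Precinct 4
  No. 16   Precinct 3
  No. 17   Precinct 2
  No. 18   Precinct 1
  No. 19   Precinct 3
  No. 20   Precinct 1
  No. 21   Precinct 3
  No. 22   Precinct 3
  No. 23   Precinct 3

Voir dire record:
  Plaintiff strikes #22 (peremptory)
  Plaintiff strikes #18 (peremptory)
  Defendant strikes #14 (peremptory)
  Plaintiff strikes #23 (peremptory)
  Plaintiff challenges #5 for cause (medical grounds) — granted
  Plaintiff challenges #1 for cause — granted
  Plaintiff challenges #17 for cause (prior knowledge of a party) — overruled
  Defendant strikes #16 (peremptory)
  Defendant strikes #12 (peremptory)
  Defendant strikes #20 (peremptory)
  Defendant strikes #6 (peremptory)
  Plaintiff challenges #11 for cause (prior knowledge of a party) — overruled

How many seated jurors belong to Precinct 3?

Removed: #1, #5, #6, #12, #14, #16, #18, #20, #22, #23.
Seated jurors 1–9: #2, #3, #4, #7, #8, #9, #10, #11, #13.
None of those are in Precinct 3 → 0.

0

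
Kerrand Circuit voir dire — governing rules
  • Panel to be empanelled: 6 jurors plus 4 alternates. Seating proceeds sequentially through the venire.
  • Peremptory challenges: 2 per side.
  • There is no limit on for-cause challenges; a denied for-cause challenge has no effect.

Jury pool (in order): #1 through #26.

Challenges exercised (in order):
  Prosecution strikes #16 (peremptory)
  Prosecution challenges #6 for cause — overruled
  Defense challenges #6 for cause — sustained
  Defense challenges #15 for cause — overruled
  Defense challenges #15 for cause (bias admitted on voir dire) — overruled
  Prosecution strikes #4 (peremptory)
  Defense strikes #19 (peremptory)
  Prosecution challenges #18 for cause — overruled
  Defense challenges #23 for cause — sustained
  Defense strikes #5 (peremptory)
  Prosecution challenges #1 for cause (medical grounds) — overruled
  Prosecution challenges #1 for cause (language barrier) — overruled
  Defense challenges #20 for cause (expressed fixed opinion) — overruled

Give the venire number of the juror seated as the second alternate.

Removed: #4, #5, #6, #16, #19, #23. (#1, #15, #18, #20 stay — for-cause denied.)
Seating in order: seats 1–6 → #1, #2, #3, #7, #8, #9; alternates → #10, #11, #12, #13.
So alternate 2 is #11.

11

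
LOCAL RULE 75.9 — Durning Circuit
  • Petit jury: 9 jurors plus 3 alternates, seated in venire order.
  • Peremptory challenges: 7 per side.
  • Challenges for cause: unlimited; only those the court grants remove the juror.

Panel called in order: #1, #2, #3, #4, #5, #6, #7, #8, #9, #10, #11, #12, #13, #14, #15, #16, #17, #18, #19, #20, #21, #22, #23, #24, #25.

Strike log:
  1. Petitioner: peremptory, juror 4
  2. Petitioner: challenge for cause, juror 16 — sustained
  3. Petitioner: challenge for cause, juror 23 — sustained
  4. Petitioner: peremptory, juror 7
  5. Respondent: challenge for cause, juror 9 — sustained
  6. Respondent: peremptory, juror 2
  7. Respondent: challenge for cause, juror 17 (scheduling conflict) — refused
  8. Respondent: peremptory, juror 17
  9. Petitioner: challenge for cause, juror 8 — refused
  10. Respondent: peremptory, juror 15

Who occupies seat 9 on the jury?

13

Removed: #2, #4, #7, #9, #15, #16, #17, #23. (#8 stays — for-cause denied.)
Seating in order: seats 1–9 → #1, #3, #5, #6, #8, #10, #11, #12, #13; alternates → #14, #18, #19.
So seat 9 is #13.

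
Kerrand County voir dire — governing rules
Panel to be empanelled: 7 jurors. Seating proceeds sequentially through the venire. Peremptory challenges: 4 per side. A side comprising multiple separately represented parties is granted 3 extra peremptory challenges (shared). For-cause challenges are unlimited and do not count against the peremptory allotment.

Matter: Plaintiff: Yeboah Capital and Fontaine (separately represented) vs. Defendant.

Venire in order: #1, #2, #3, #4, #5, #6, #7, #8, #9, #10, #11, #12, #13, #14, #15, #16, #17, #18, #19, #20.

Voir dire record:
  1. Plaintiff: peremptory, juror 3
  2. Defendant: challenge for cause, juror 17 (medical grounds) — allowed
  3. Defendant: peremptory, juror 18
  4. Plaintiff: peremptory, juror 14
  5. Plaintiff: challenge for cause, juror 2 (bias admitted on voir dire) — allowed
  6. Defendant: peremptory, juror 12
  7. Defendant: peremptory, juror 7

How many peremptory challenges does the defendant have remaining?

1

Defendant allotment: 4.
Defendant peremptories used: #18, #12, #7 — 3 (the for-cause on #17 doesn't count).
Remaining: 4 − 3 = 1.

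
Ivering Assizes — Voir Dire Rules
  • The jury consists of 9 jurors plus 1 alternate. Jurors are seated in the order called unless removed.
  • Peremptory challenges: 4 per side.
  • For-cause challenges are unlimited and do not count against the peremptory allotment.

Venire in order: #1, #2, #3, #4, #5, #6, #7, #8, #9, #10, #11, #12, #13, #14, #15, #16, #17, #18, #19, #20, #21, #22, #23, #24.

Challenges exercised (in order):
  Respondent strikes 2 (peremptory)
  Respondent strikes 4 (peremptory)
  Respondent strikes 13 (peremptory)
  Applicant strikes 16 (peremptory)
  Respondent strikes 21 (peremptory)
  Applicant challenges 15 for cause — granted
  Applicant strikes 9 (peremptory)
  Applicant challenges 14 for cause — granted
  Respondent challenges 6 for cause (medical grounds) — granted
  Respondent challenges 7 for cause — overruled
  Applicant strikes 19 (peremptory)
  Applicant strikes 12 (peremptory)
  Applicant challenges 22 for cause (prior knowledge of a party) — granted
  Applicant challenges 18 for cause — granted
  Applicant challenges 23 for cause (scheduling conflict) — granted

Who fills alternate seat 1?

24

Removed: #2, #4, #6, #9, #12, #13, #14, #15, #16, #18, #19, #21, #22, #23. (#7 stays — for-cause denied.)
Seating in order: seats 1–9 → #1, #3, #5, #7, #8, #10, #11, #17, #20; alternates → #24.
So alternate 1 is #24.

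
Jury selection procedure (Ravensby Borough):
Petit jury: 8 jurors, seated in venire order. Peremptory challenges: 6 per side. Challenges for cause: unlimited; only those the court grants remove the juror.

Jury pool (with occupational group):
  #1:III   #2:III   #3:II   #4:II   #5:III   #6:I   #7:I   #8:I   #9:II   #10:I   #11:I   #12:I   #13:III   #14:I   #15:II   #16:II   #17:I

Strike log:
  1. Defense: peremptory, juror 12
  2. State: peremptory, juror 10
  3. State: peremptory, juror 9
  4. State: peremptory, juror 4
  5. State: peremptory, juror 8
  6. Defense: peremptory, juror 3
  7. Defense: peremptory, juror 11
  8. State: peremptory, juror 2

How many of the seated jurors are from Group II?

Removed: #2, #3, #4, #8, #9, #10, #11, #12.
Seated jurors 1–8: #1, #5, #6, #7, #13, #14, #15, #16.
Of those, in Group II: #15, #16 → 2.

2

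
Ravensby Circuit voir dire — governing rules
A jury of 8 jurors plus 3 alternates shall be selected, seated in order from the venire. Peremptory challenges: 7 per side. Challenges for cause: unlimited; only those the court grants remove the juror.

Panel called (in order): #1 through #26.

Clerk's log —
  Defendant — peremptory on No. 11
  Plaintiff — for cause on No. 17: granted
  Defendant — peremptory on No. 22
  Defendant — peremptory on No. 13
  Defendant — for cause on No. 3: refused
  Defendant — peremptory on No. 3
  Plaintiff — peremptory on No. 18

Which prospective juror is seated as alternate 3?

Removed: #3, #11, #13, #17, #18, #22.
Seating in order: seats 1–8 → #1, #2, #4, #5, #6, #7, #8, #9; alternates → #10, #12, #14.
So alternate 3 is #14.

14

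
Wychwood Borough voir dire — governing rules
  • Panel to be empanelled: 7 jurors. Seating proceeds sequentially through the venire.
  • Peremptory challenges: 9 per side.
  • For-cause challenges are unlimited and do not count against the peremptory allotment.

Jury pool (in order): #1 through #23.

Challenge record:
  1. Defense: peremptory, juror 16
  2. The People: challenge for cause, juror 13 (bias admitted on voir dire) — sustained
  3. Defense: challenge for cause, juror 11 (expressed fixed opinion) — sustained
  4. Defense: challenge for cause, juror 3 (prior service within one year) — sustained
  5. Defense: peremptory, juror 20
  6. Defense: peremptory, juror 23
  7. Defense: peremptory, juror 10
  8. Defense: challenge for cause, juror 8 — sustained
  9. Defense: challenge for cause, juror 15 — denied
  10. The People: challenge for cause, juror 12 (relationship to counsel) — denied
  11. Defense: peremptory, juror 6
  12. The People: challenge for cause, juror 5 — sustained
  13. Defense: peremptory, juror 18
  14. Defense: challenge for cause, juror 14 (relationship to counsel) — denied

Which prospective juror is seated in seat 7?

Removed: #3, #5, #6, #8, #10, #11, #13, #16, #18, #20, #23. (#12, #14, #15 stay — for-cause denied.)
Filling seats in venire order through position 7: #1, #2, #4, #7, #9, #12, #14.
So seat 7 is #14.

14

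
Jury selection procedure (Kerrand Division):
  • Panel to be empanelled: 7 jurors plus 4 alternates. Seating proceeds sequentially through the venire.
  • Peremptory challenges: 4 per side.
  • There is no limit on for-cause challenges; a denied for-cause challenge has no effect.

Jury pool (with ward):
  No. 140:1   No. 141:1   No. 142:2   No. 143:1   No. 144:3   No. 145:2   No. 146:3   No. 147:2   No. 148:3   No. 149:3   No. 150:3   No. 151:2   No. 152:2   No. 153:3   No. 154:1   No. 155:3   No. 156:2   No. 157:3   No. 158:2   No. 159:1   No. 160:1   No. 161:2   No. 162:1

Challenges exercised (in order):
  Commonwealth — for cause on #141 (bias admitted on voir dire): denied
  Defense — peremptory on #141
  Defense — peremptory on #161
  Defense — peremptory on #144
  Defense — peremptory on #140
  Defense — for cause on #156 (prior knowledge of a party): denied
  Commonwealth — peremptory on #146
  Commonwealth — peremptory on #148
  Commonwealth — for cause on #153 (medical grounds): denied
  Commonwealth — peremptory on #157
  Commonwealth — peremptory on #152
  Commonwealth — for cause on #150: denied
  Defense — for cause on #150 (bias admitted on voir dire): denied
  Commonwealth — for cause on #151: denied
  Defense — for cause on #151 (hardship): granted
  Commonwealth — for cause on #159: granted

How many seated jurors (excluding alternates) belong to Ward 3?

Removed: #140, #141, #144, #146, #148, #151, #152, #157, #159, #161.
Seated jurors 1–7: #142, #143, #145, #147, #149, #150, #153 (alternates #154, #155, #156, #158 not counted).
Of those, in Ward 3: #149, #150, #153 → 3.

3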